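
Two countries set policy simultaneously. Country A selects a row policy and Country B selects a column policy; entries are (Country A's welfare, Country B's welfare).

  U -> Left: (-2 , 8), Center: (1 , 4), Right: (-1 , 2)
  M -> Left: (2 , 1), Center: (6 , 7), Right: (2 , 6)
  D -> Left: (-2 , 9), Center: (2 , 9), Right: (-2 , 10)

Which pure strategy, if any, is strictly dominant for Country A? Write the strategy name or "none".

M

M vs U: Left: 2>-2, Center: 6>1, Right: 2>-1.
M vs D: Left: 2>-2, Center: 6>2, Right: 2>-2.
M strictly beats every other strategy against every opponent action, so it is strictly dominant.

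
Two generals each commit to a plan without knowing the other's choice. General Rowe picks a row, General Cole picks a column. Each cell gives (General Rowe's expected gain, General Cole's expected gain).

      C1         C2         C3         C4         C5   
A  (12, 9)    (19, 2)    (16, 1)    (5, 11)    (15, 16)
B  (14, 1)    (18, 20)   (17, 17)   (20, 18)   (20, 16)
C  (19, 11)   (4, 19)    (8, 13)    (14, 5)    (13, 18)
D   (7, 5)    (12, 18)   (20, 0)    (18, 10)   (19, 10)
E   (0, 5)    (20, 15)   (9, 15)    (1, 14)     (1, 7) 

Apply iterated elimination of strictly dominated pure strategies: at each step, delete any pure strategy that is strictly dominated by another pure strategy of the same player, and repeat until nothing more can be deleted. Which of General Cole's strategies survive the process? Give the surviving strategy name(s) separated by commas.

Column C1 is eliminated: C5 beats it against every remaining row (A: 16>9, B: 16>1, C: 18>11, D: 10>5, E: 7>5).
General Rowe's strategy C is strictly dominated by B (C2: 18>4, C3: 17>8, C4: 20>14, C5: 20>13) and is removed.
Among the remaining strategies, none is strictly dominated by another pure strategy of the same player, so the elimination stops.
Surviving strategies — General Rowe: {A, B, D, E}; General Cole: {C2, C3, C4, C5}.

C2, C3, C4, C5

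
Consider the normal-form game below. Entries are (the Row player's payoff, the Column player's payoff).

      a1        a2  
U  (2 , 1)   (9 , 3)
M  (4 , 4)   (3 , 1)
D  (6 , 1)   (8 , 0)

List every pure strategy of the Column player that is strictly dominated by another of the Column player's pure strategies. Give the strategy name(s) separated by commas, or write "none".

a1 is not dominated — it holds its own against a2 at M (4>1).
Nothing dominates a2: a1 at U (3>1).

none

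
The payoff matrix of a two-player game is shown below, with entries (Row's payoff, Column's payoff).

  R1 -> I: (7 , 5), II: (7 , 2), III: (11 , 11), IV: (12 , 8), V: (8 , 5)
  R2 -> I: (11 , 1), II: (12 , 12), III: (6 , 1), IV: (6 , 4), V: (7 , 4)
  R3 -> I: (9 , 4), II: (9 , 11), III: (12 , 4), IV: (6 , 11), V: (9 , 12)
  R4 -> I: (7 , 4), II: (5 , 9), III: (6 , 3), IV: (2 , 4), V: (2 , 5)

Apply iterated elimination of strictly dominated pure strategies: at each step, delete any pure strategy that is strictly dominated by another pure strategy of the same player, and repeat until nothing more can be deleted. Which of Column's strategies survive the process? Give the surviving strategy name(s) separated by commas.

II, III, IV, V

Row R4 is eliminated: R3 beats it against every remaining column (I: 9>7, II: 9>5, III: 12>6, IV: 6>2, V: 9>2).
Column's strategy I is strictly dominated by IV (R1: 8>5, R2: 4>1, R3: 11>4) and is removed.
Among the remaining strategies, none is strictly dominated by another pure strategy of the same player, so the elimination stops.
Surviving strategies — Row: {R1, R2, R3}; Column: {II, III, IV, V}.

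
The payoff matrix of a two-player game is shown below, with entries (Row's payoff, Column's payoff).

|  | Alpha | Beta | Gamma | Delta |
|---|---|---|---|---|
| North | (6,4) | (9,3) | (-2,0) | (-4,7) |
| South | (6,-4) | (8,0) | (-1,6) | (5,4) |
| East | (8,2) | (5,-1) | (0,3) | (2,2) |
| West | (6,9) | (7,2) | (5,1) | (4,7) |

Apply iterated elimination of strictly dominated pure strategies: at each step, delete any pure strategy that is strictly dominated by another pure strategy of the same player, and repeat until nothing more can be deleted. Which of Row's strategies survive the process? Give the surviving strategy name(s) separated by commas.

For Column, Delta strictly dominates Beta on the remaining rows (North: 7>3, South: 4>0, East: 2>-1, West: 7>2); eliminate Beta.
Row North is eliminated: East beats it against every remaining column (Alpha: 8>6, Gamma: 0>-2, Delta: 2>-4).
Among the remaining strategies, none is strictly dominated by another pure strategy of the same player, so the elimination stops.
Surviving strategies — Row: {South, East, West}; Column: {Alpha, Gamma, Delta}.

South, East, West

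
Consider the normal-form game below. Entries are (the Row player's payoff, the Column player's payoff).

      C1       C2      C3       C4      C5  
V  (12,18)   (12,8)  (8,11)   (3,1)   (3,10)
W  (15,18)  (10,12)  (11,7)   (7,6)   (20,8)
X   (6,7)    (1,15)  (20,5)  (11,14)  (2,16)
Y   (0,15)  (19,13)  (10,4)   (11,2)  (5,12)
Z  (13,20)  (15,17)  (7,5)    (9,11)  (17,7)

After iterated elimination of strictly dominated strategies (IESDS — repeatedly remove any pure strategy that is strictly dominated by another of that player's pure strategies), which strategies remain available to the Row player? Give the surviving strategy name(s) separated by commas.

W

The Column player's strategy C3 is strictly dominated by C1 (V: 18>11, W: 18>7, X: 7>5, Y: 15>4, Z: 20>5) and is removed.
Row V is eliminated: Z beats it against every remaining column (C1: 13>12, C2: 15>12, C4: 9>3, C5: 17>3).
Column C4 is eliminated: C2 beats it against every remaining row (W: 12>6, X: 15>14, Y: 13>2, Z: 17>11).
The Row player's strategy X is strictly dominated by W (C1: 15>6, C2: 10>1, C5: 20>2) and is removed.
The Column player's strategy C2 is strictly dominated by C1 (W: 18>12, Y: 15>13, Z: 20>17) and is removed.
For the Row player, W strictly dominates Y on the remaining columns (C1: 15>0, C5: 20>5); eliminate Y.
Row Z is eliminated: W beats it against every remaining column (C1: 15>13, C5: 20>17).
The Column player's strategy C5 is strictly dominated by C1 (W: 18>8) and is removed.
Among the remaining strategies, none is strictly dominated by another pure strategy of the same player, so the elimination stops.
Surviving strategies — the Row player: {W}; the Column player: {C1}.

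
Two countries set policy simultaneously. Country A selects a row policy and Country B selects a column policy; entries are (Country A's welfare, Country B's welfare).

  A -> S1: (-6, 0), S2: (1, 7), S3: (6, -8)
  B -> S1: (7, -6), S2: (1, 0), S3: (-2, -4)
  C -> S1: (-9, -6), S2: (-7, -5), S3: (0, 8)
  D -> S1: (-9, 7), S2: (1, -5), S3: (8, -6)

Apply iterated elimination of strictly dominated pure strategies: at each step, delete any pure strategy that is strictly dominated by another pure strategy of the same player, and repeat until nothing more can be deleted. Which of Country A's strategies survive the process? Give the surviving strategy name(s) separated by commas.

A, B, D

Row C is eliminated: A beats it against every remaining column (S1: -6>-9, S2: 1>-7, S3: 6>0).
For Country B, S2 strictly dominates S3 on the remaining rows (A: 7>-8, B: 0>-4, D: -5>-6); eliminate S3.
Among the remaining strategies, none is strictly dominated by another pure strategy of the same player, so the elimination stops.
Surviving strategies — Country A: {A, B, D}; Country B: {S1, S2}.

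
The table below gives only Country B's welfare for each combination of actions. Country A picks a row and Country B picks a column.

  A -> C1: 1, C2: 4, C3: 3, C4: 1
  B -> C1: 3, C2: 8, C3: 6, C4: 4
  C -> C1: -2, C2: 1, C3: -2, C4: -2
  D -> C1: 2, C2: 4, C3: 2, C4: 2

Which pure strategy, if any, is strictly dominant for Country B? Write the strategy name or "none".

C2 vs C1: A: 4>1, B: 8>3, C: 1>-2, D: 4>2.
C2 vs C3: A: 4>3, B: 8>6, C: 1>-2, D: 4>2.
C2 vs C4: A: 4>1, B: 8>4, C: 1>-2, D: 4>2.
C2 strictly beats every other strategy against every opponent action, so it is strictly dominant.

C2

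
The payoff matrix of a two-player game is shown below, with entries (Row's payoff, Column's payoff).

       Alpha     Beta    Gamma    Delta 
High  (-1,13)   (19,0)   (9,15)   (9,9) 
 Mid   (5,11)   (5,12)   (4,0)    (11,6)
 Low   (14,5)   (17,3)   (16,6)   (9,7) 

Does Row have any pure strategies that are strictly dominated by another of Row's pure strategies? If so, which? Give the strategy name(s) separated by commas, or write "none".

High: no other strategy beats it everywhere (Mid at Beta (19>5); Low at Beta (19>17)).
Mid is not dominated — it holds its own against High at Alpha (5>-1); Low at Delta (11>9).
Low: no other strategy beats it everywhere (High at Alpha (14>-1); Mid at Alpha (14>5)).

none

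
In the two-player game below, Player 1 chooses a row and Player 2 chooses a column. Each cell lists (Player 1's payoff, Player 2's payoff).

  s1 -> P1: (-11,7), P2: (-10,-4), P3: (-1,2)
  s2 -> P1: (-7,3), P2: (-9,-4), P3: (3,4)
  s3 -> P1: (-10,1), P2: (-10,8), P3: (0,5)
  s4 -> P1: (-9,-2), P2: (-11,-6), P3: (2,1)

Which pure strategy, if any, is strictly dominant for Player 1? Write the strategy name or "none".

s2 vs s1: P1: -7>-11, P2: -9>-10, P3: 3>-1.
s2 vs s3: P1: -7>-10, P2: -9>-10, P3: 3>0.
s2 vs s4: P1: -7>-9, P2: -9>-11, P3: 3>2.
s2 strictly beats every other strategy against every opponent action, so it is strictly dominant.

s2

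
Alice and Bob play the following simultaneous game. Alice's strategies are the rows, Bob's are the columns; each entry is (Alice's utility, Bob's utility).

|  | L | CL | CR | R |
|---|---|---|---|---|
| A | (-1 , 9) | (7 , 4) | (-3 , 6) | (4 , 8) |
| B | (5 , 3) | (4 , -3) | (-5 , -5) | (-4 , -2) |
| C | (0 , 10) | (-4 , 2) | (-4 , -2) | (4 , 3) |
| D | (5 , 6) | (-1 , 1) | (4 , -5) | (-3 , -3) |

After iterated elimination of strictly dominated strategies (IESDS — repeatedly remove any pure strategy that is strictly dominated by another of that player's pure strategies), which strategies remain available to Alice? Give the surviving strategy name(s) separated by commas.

B, D

For Bob, L strictly dominates CL on the remaining rows (A: 9>4, B: 3>-3, C: 10>2, D: 6>1); eliminate CL.
Bob's strategy CR is strictly dominated by L (A: 9>6, B: 3>-5, C: 10>-2, D: 6>-5) and is removed.
Column R is eliminated: L beats it against every remaining row (A: 9>8, B: 3>-2, C: 10>3, D: 6>-3).
For Alice, B strictly dominates A on the remaining columns (L: 5>-1); eliminate A.
For Alice, B strictly dominates C on the remaining columns (L: 5>0); eliminate C.
Among the remaining strategies, none is strictly dominated by another pure strategy of the same player, so the elimination stops.
Surviving strategies — Alice: {B, D}; Bob: {L}.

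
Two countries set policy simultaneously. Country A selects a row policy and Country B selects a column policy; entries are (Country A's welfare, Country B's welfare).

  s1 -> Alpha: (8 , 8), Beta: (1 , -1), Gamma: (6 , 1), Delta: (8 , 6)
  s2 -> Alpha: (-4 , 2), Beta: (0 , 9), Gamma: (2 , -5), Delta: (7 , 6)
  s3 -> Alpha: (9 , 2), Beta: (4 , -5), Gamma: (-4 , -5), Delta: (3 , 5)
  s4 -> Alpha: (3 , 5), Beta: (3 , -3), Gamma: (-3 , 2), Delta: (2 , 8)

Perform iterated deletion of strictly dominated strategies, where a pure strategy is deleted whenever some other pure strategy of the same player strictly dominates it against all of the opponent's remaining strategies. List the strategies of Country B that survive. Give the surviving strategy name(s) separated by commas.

Alpha, Delta

For Country A, s1 strictly dominates s2 on the remaining columns (Alpha: 8>-4, Beta: 1>0, Gamma: 6>2, Delta: 8>7); eliminate s2.
Column Beta is eliminated: Alpha beats it against every remaining row (s1: 8>-1, s3: 2>-5, s4: 5>-3).
Country A's strategy s4 is strictly dominated by s1 (Alpha: 8>3, Gamma: 6>-3, Delta: 8>2) and is removed.
For Country B, Alpha strictly dominates Gamma on the remaining rows (s1: 8>1, s3: 2>-5); eliminate Gamma.
Among the remaining strategies, none is strictly dominated by another pure strategy of the same player, so the elimination stops.
Surviving strategies — Country A: {s1, s3}; Country B: {Alpha, Delta}.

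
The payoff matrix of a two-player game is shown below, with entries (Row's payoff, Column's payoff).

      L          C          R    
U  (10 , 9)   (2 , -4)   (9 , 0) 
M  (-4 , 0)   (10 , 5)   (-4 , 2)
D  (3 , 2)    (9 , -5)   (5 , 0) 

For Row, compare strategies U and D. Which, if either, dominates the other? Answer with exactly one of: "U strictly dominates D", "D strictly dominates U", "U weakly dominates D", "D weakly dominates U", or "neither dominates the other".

U's payoffs vs D's, by Column's action — L: 10>3, C: 2<9, R: 9>5.
U does better at L, R but worse at C; neither strategy dominates the other.

neither dominates the other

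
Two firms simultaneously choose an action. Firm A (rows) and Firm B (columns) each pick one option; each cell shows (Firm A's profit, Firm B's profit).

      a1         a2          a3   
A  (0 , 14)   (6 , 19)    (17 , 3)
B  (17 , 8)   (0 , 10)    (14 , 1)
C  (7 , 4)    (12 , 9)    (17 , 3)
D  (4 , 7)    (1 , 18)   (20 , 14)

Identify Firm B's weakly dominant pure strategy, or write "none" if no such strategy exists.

a2

a2 vs a1: A: 19>14, B: 10>8, C: 9>4, D: 18>7.
a2 vs a3: A: 19>3, B: 10>1, C: 9>3, D: 18>14.
a2 is at least as good as every other strategy against every opponent action, so it is weakly dominant.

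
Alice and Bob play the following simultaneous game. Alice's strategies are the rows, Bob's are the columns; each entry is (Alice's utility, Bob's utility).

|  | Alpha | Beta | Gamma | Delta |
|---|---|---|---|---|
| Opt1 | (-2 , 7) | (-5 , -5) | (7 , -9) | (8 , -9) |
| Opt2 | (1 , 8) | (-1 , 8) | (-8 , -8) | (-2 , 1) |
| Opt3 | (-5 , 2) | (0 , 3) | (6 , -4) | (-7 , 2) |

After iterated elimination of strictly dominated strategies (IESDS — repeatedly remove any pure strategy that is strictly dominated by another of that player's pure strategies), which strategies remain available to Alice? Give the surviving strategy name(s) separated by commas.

Opt2, Opt3

Column Gamma is eliminated: Alpha beats it against every remaining row (Opt1: 7>-9, Opt2: 8>-8, Opt3: 2>-4).
Column Delta is eliminated: Beta beats it against every remaining row (Opt1: -5>-9, Opt2: 8>1, Opt3: 3>2).
Alice's strategy Opt1 is strictly dominated by Opt2 (Alpha: 1>-2, Beta: -1>-5) and is removed.
Among the remaining strategies, none is strictly dominated by another pure strategy of the same player, so the elimination stops.
Surviving strategies — Alice: {Opt2, Opt3}; Bob: {Alpha, Beta}.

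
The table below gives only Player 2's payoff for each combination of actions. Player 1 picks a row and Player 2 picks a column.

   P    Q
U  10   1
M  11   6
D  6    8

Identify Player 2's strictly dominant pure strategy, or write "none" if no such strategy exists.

P fails to dominate Q at D (6<8).
Q fails to dominate P at U (1<10).
No single strategy dominates all the others.

none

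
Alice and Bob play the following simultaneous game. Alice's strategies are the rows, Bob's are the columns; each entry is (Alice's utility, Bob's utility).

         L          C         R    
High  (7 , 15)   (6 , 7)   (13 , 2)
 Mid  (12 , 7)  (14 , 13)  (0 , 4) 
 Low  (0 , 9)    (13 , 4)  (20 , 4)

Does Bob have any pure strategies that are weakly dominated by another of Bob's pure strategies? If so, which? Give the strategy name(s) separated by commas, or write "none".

R

L is not dominated — it holds its own against C at High (15>7); R at High (15>2).
C: no other strategy beats it everywhere (L at Mid (13>7); R at High (7>2)).
R is weakly dominated by L (High: 15>2, Mid: 7>4, Low: 9>4).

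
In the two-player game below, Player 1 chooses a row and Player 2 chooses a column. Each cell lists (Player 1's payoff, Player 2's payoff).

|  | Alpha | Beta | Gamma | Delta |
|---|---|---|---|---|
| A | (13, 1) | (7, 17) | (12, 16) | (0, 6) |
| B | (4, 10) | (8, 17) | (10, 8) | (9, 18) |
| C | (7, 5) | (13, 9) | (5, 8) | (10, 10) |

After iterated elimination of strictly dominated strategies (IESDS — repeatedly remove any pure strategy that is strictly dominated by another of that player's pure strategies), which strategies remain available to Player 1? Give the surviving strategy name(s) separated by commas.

For Player 2, Beta strictly dominates Alpha on the remaining rows (A: 17>1, B: 17>10, C: 9>5); eliminate Alpha.
Player 2's strategy Gamma is strictly dominated by Beta (A: 17>16, B: 17>8, C: 9>8) and is removed.
Row A is eliminated: B beats it against every remaining column (Beta: 8>7, Delta: 9>0).
Player 1's strategy B is strictly dominated by C (Beta: 13>8, Delta: 10>9) and is removed.
For Player 2, Delta strictly dominates Beta on the remaining rows (C: 10>9); eliminate Beta.
Among the remaining strategies, none is strictly dominated by another pure strategy of the same player, so the elimination stops.
Surviving strategies — Player 1: {C}; Player 2: {Delta}.

C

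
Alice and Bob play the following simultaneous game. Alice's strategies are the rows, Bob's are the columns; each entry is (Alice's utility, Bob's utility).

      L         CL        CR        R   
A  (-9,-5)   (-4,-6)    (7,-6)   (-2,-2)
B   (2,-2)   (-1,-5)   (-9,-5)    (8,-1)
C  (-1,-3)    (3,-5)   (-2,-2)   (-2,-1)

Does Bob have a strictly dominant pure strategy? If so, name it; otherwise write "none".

R vs L: A: -2>-5, B: -1>-2, C: -1>-3.
R vs CL: A: -2>-6, B: -1>-5, C: -1>-5.
R vs CR: A: -2>-6, B: -1>-5, C: -1>-2.
R strictly beats every other strategy against every opponent action, so it is strictly dominant.

R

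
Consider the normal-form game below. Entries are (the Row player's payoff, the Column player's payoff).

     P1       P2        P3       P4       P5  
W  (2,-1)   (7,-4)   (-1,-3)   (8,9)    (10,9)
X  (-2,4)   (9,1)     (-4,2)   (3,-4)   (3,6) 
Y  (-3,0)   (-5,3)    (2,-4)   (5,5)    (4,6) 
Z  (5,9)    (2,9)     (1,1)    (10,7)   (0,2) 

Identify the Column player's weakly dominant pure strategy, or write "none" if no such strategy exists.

none

P1 fails to dominate P2 at Y (0<3).
P2 fails to dominate P1 at W (-4<-1).
P3 fails to dominate P1 at W (-3<-1).
P4 fails to dominate P1 at X (-4<4).
P5 fails to dominate P1 at Z (2<9).
No single strategy dominates all the others.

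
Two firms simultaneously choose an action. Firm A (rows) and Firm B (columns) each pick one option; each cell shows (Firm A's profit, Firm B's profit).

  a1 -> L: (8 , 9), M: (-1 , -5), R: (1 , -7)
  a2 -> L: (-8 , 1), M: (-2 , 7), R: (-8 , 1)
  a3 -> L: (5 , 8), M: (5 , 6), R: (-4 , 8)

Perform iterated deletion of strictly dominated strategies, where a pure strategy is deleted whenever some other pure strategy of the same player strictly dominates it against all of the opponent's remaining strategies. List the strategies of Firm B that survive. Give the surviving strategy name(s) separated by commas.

L

Row a2 is eliminated: a1 beats it against every remaining column (L: 8>-8, M: -1>-2, R: 1>-8).
Column M is eliminated: L beats it against every remaining row (a1: 9>-5, a3: 8>6).
Firm A's strategy a3 is strictly dominated by a1 (L: 8>5, R: 1>-4) and is removed.
For Firm B, L strictly dominates R on the remaining rows (a1: 9>-7); eliminate R.
Among the remaining strategies, none is strictly dominated by another pure strategy of the same player, so the elimination stops.
Surviving strategies — Firm A: {a1}; Firm B: {L}.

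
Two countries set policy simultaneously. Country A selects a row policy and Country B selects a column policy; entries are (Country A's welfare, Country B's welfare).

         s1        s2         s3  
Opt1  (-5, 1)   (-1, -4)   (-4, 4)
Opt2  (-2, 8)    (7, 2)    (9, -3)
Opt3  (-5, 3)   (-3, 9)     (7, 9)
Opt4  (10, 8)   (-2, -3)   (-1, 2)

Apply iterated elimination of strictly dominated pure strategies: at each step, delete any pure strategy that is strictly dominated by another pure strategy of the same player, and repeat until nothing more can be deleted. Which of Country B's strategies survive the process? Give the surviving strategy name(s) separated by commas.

s1

Row Opt1 is eliminated: Opt2 beats it against every remaining column (s1: -2>-5, s2: 7>-1, s3: 9>-4).
Country A's strategy Opt3 is strictly dominated by Opt2 (s1: -2>-5, s2: 7>-3, s3: 9>7) and is removed.
For Country B, s1 strictly dominates s2 on the remaining rows (Opt2: 8>2, Opt4: 8>-3); eliminate s2.
Column s3 is eliminated: s1 beats it against every remaining row (Opt2: 8>-3, Opt4: 8>2).
For Country A, Opt4 strictly dominates Opt2 on the remaining columns (s1: 10>-2); eliminate Opt2.
Among the remaining strategies, none is strictly dominated by another pure strategy of the same player, so the elimination stops.
Surviving strategies — Country A: {Opt4}; Country B: {s1}.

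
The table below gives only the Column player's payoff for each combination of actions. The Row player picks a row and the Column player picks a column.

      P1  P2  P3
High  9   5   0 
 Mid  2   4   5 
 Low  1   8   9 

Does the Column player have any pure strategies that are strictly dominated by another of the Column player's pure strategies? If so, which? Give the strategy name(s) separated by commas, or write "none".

none

Nothing dominates P1: P2 at High (9>5); P3 at High (9>0).
P2 is not dominated — it holds its own against P1 at Mid (4>2); P3 at High (5>0).
P3 is not dominated — it holds its own against P1 at Mid (5>2); P2 at Mid (5>4).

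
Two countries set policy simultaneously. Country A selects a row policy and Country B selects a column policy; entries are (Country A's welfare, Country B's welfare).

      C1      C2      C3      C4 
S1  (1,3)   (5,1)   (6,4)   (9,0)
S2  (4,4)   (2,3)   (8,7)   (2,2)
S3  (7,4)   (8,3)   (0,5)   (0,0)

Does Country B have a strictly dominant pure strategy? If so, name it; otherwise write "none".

C3

C3 vs C1: S1: 4>3, S2: 7>4, S3: 5>4.
C3 vs C2: S1: 4>1, S2: 7>3, S3: 5>3.
C3 vs C4: S1: 4>0, S2: 7>2, S3: 5>0.
C3 strictly beats every other strategy against every opponent action, so it is strictly dominant.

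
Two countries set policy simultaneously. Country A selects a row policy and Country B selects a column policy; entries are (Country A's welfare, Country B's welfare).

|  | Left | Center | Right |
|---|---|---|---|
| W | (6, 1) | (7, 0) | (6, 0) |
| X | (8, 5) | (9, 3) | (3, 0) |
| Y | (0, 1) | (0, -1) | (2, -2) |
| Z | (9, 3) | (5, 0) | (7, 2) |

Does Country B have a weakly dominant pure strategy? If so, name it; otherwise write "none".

Left vs Center: W: 1>0, X: 5>3, Y: 1>-1, Z: 3>0.
Left vs Right: W: 1>0, X: 5>0, Y: 1>-2, Z: 3>2.
Left is at least as good as every other strategy against every opponent action, so it is weakly dominant.

Left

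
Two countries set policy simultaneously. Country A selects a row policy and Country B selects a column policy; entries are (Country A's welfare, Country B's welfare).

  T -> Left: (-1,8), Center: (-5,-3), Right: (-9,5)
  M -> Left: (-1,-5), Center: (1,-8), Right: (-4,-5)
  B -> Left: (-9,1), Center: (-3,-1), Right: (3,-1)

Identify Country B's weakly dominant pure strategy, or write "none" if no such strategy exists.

Left

Left vs Center: T: 8>-3, M: -5>-8, B: 1>-1.
Left vs Right: T: 8>5, M: -5=-5, B: 1>-1.
Left is at least as good as every other strategy against every opponent action, so it is weakly dominant.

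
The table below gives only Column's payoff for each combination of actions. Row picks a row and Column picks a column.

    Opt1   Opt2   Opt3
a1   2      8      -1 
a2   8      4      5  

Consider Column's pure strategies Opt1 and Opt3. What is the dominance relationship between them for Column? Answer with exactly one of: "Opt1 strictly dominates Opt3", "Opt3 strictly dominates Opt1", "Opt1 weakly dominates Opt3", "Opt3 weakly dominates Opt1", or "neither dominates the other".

Opt1 strictly dominates Opt3

Compare Opt1 to Opt3 across each choice by Row: a1: 2>-1, a2: 8>5.
Every comparison favours Opt1, so Opt1 strictly dominates Opt3.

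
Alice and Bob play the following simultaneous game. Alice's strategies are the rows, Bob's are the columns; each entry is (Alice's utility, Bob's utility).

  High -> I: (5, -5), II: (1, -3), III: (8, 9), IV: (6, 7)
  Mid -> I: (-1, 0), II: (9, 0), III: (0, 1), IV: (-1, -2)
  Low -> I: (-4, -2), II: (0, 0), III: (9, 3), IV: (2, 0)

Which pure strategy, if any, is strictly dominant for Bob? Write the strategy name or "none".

III

III vs I: High: 9>-5, Mid: 1>0, Low: 3>-2.
III vs II: High: 9>-3, Mid: 1>0, Low: 3>0.
III vs IV: High: 9>7, Mid: 1>-2, Low: 3>0.
III strictly beats every other strategy against every opponent action, so it is strictly dominant.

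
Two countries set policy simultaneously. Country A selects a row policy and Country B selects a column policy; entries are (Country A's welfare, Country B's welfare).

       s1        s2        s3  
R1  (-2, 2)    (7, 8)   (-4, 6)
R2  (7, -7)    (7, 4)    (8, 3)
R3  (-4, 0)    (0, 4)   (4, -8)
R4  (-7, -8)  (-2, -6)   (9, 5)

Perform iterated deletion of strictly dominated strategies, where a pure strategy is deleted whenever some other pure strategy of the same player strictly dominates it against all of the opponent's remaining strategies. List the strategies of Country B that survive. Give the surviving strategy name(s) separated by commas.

s2, s3

Row R3 is eliminated: R2 beats it against every remaining column (s1: 7>-4, s2: 7>0, s3: 8>4).
Country B's strategy s1 is strictly dominated by s2 (R1: 8>2, R2: 4>-7, R4: -6>-8) and is removed.
Among the remaining strategies, none is strictly dominated by another pure strategy of the same player, so the elimination stops.
Surviving strategies — Country A: {R1, R2, R4}; Country B: {s2, s3}.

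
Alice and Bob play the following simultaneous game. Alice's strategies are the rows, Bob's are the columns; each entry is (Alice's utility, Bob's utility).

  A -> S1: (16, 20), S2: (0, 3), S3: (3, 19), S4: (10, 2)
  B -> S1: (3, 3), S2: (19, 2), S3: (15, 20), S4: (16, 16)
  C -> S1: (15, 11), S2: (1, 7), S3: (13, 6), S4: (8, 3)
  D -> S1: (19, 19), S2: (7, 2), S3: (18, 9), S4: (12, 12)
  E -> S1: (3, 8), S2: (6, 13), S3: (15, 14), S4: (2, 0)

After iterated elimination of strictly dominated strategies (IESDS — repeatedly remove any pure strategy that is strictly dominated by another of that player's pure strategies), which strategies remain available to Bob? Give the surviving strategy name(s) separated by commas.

Row A is eliminated: D beats it against every remaining column (S1: 19>16, S2: 7>0, S3: 18>3, S4: 12>10).
Row C is eliminated: D beats it against every remaining column (S1: 19>15, S2: 7>1, S3: 18>13, S4: 12>8).
Alice's strategy E is strictly dominated by D (S1: 19>3, S2: 7>6, S3: 18>15, S4: 12>2) and is removed.
Column S2 is eliminated: S1 beats it against every remaining row (B: 3>2, D: 19>2).
Among the remaining strategies, none is strictly dominated by another pure strategy of the same player, so the elimination stops.
Surviving strategies — Alice: {B, D}; Bob: {S1, S3, S4}.

S1, S3, S4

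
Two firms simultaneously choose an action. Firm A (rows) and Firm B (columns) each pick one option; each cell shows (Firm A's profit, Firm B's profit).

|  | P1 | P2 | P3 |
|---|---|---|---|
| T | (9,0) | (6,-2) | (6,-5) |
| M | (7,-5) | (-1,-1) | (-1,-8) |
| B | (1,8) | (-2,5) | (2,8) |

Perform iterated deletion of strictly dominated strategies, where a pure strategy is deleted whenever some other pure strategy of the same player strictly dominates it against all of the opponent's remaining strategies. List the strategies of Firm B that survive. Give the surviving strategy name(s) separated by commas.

P1

Firm A's strategy M is strictly dominated by T (P1: 9>7, P2: 6>-1, P3: 6>-1) and is removed.
For Firm A, T strictly dominates B on the remaining columns (P1: 9>1, P2: 6>-2, P3: 6>2); eliminate B.
For Firm B, P1 strictly dominates P2 on the remaining rows (T: 0>-2); eliminate P2.
For Firm B, P1 strictly dominates P3 on the remaining rows (T: 0>-5); eliminate P3.
Among the remaining strategies, none is strictly dominated by another pure strategy of the same player, so the elimination stops.
Surviving strategies — Firm A: {T}; Firm B: {P1}.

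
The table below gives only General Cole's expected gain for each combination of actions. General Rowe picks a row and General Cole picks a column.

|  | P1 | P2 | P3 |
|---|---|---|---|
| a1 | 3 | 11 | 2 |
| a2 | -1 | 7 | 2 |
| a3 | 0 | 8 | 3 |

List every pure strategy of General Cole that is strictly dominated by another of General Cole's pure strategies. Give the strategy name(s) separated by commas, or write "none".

P1: dominated, since P2 does at least as well everywhere (a1: 11>3, a2: 7>-1, a3: 8>0).
P2: no other strategy beats it everywhere (P1 at a1 (11>3); P3 at a1 (11>2)).
P2 strictly dominates P3 — a1: 11>2, a2: 7>2, a3: 8>3.

P1, P3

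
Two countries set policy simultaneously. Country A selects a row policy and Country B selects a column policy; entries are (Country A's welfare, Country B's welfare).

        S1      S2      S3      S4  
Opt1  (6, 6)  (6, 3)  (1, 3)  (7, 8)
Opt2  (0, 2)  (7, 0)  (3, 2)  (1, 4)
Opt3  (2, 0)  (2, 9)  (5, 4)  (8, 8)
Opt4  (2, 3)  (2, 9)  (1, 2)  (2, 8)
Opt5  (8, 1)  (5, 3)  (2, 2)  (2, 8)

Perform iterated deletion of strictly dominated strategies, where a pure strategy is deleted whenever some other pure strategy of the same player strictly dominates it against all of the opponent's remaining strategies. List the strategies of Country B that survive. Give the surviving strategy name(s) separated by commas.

S2, S4

Column S1 is eliminated: S4 beats it against every remaining row (Opt1: 8>6, Opt2: 4>2, Opt3: 8>0, Opt4: 8>3, Opt5: 8>1).
Column S3 is eliminated: S4 beats it against every remaining row (Opt1: 8>3, Opt2: 4>2, Opt3: 8>4, Opt4: 8>2, Opt5: 8>2).
For Country A, Opt1 strictly dominates Opt4 on the remaining columns (S2: 6>2, S4: 7>2); eliminate Opt4.
For Country A, Opt1 strictly dominates Opt5 on the remaining columns (S2: 6>5, S4: 7>2); eliminate Opt5.
Among the remaining strategies, none is strictly dominated by another pure strategy of the same player, so the elimination stops.
Surviving strategies — Country A: {Opt1, Opt2, Opt3}; Country B: {S2, S4}.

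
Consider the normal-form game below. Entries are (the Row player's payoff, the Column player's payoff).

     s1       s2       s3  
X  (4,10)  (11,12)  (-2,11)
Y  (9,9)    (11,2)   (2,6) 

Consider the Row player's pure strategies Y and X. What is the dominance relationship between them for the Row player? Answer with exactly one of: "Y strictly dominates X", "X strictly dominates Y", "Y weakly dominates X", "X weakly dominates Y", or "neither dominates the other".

Y weakly dominates X

Y's payoffs vs X's, by the Column player's action — s1: 9>4, s2: 11=11, s3: 2>-2.
Y is at least as good everywhere and strictly better somewhere (tied only at s2), so Y weakly but not strictly dominates X.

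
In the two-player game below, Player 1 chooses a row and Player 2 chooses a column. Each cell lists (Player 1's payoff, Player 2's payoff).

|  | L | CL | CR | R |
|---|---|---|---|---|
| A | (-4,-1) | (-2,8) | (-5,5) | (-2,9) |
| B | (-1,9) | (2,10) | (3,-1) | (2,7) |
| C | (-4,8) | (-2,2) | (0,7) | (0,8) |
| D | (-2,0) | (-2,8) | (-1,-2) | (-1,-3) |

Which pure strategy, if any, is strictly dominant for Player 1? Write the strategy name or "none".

B

B vs A: L: -1>-4, CL: 2>-2, CR: 3>-5, R: 2>-2.
B vs C: L: -1>-4, CL: 2>-2, CR: 3>0, R: 2>0.
B vs D: L: -1>-2, CL: 2>-2, CR: 3>-1, R: 2>-1.
B strictly beats every other strategy against every opponent action, so it is strictly dominant.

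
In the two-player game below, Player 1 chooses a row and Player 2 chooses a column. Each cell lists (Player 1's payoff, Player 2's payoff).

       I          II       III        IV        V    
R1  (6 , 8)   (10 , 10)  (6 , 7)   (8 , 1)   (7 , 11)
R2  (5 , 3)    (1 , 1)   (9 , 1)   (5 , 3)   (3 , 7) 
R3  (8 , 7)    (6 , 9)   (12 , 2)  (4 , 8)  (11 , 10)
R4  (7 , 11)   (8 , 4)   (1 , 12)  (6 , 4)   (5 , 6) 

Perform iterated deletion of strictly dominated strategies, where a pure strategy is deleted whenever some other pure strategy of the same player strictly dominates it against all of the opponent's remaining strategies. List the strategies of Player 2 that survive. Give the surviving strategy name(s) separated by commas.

V

For Player 2, V strictly dominates II on the remaining rows (R1: 11>10, R2: 7>1, R3: 10>9, R4: 6>4); eliminate II.
Column IV is eliminated: V beats it against every remaining row (R1: 11>1, R2: 7>3, R3: 10>8, R4: 6>4).
For Player 1, R3 strictly dominates R1 on the remaining columns (I: 8>6, III: 12>6, V: 11>7); eliminate R1.
Player 1's strategy R2 is strictly dominated by R3 (I: 8>5, III: 12>9, V: 11>3) and is removed.
Row R4 is eliminated: R3 beats it against every remaining column (I: 8>7, III: 12>1, V: 11>5).
Column I is eliminated: V beats it against every remaining row (R3: 10>7).
For Player 2, V strictly dominates III on the remaining rows (R3: 10>2); eliminate III.
Among the remaining strategies, none is strictly dominated by another pure strategy of the same player, so the elimination stops.
Surviving strategies — Player 1: {R3}; Player 2: {V}.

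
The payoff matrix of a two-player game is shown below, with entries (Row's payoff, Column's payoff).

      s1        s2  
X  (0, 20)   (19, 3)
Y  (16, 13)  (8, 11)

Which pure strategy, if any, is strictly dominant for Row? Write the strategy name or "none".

X fails to dominate Y at s1 (0<16).
Y fails to dominate X at s2 (8<19).
No single strategy dominates all the others.

none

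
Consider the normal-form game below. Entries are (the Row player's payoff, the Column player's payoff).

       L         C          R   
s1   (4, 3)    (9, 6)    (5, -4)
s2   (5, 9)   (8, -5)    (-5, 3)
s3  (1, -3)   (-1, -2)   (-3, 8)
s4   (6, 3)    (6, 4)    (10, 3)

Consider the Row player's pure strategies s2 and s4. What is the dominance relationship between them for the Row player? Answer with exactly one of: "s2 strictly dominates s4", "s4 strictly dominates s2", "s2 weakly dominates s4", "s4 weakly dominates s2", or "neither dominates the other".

Compare s2 to s4 across each choice by the Column player: L: 5<6, C: 8>6, R: -5<10.
s2 does better at C but worse at L, R; neither strategy dominates the other.

neither dominates the other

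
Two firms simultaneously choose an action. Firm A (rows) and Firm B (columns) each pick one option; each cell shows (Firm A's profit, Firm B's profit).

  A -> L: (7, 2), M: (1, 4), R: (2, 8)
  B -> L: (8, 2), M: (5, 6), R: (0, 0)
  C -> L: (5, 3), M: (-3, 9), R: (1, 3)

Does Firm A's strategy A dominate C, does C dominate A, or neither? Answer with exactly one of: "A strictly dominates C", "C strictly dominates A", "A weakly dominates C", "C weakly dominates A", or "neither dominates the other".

Compare A to C across each choice by Firm B: L: 7>5, M: 1>-3, R: 2>1.
Every comparison favours A, so A strictly dominates C.

A strictly dominates C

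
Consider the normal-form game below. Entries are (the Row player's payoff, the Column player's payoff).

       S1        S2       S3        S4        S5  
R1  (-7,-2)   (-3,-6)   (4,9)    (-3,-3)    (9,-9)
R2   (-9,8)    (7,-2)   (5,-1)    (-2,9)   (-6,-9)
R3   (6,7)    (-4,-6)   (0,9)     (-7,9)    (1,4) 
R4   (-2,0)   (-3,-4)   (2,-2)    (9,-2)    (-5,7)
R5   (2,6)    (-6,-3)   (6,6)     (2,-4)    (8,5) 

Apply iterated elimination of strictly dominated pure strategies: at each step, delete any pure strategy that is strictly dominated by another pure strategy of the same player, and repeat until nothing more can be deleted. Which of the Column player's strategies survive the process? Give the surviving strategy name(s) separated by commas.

S1, S3, S4, S5

The Column player's strategy S2 is strictly dominated by S1 (R1: -2>-6, R2: 8>-2, R3: 7>-6, R4: 0>-4, R5: 6>-3) and is removed.
For the Row player, R5 strictly dominates R2 on the remaining columns (S1: 2>-9, S3: 6>5, S4: 2>-2, S5: 8>-6); eliminate R2.
Among the remaining strategies, none is strictly dominated by another pure strategy of the same player, so the elimination stops.
Surviving strategies — the Row player: {R1, R3, R4, R5}; the Column player: {S1, S3, S4, S5}.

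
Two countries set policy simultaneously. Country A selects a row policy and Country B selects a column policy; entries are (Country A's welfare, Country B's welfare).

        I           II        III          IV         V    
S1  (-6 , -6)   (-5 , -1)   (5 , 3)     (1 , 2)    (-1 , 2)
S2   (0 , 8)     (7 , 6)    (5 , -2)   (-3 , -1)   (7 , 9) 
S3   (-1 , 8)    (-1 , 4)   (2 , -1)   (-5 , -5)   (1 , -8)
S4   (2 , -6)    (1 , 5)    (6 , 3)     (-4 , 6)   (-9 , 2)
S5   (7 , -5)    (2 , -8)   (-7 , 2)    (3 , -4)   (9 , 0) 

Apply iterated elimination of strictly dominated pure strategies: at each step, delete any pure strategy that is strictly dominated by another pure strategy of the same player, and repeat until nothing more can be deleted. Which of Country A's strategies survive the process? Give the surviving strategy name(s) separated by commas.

Country A's strategy S3 is strictly dominated by S2 (I: 0>-1, II: 7>-1, III: 5>2, IV: -3>-5, V: 7>1) and is removed.
For Country B, V strictly dominates I on the remaining rows (S1: 2>-6, S2: 9>8, S4: 2>-6, S5: 0>-5); eliminate I.
Among the remaining strategies, none is strictly dominated by another pure strategy of the same player, so the elimination stops.
Surviving strategies — Country A: {S1, S2, S4, S5}; Country B: {II, III, IV, V}.

S1, S2, S4, S5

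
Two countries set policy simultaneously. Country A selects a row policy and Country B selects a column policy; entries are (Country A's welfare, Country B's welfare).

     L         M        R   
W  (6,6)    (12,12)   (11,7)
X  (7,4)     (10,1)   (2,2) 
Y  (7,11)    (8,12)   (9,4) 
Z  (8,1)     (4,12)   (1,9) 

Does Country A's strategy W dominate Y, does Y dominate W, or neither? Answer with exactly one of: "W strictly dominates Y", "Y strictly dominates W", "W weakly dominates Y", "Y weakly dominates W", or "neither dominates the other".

neither dominates the other

Compare W to Y across each opponent action: L: 6<7, M: 12>8, R: 11>9.
W does better at M, R but worse at L; neither strategy dominates the other.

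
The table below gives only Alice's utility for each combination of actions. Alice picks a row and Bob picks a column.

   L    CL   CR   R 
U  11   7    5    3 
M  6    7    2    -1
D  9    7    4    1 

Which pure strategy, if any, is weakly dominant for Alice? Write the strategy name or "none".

U vs M: L: 11>6, CL: 7=7, CR: 5>2, R: 3>-1.
U vs D: L: 11>9, CL: 7=7, CR: 5>4, R: 3>1.
U is at least as good as every other strategy against every opponent action, so it is weakly dominant.

U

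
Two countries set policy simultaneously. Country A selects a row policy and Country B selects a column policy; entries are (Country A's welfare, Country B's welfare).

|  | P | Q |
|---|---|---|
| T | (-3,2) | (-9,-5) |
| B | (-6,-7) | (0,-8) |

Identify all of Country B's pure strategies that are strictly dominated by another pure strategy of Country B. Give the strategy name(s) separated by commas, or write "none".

Q

P: no other strategy beats it everywhere (Q at T (2>-5)).
Q is strictly dominated by P (T: 2>-5, B: -7>-8).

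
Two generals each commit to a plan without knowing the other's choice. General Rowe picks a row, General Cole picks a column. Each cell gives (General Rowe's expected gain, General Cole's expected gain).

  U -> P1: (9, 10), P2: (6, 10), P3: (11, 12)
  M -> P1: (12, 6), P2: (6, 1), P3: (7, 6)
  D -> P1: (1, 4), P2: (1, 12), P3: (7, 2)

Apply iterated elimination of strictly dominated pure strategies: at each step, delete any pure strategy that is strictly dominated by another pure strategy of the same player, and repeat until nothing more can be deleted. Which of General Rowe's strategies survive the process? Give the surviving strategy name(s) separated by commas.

U, M

For General Rowe, U strictly dominates D on the remaining columns (P1: 9>1, P2: 6>1, P3: 11>7); eliminate D.
For General Cole, P3 strictly dominates P2 on the remaining rows (U: 12>10, M: 6>1); eliminate P2.
Among the remaining strategies, none is strictly dominated by another pure strategy of the same player, so the elimination stops.
Surviving strategies — General Rowe: {U, M}; General Cole: {P1, P3}.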